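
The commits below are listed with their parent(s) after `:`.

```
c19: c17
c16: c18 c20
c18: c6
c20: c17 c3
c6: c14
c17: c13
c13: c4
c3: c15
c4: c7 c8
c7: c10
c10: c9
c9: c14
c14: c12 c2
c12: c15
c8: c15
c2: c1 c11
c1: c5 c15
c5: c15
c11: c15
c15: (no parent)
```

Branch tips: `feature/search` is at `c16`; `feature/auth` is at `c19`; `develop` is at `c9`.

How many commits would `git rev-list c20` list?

16

Walking parent pointers from c20: reachable set = {c1, c10, c11, c12, c13, c14, c15, c17, c2, c20, c3, c4, c5, c7, c8, c9}.
That is 16 commits.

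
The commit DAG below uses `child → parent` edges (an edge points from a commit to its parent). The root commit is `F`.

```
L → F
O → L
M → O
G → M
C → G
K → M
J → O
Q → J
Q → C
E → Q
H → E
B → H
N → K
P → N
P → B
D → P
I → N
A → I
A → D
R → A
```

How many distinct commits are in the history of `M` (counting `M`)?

Walking parent pointers from M: reachable set = {F, L, M, O}.
That is 4 commits.

4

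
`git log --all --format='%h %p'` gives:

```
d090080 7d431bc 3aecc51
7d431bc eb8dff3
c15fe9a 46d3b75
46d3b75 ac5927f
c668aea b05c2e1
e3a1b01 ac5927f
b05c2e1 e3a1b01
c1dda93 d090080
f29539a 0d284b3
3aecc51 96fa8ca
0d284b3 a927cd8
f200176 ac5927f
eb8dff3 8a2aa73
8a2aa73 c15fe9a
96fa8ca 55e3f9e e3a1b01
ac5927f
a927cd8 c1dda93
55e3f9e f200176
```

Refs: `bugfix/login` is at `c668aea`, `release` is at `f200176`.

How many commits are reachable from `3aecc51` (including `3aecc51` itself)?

Walking parent pointers from 3aecc51: reachable set = {3aecc51, 55e3f9e, 96fa8ca, ac5927f, e3a1b01, f200176}.
That is 6 commits.

6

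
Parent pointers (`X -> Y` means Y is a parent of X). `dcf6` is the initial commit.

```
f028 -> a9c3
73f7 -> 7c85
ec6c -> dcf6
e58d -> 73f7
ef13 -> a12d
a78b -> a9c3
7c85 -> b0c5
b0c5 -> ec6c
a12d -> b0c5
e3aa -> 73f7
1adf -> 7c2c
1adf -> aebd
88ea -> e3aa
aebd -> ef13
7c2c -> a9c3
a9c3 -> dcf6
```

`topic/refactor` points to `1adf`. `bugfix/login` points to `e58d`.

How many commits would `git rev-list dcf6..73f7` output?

Reachable from 73f7: {73f7, 7c85, b0c5, dcf6, ec6c}.
Reachable from dcf6: {dcf6}.
In 73f7's history but not dcf6's: {73f7, 7c85, b0c5, ec6c} — 4 commits.

4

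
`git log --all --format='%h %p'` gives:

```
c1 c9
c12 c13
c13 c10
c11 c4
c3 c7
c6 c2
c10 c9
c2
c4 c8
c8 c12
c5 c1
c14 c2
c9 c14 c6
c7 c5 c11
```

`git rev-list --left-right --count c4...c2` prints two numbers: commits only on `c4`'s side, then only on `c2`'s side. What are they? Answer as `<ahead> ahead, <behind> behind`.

8 ahead, 0 behind

Reachable from c4: {c10, c12, c13, c14, c2, c4, c6, c8, c9}.
Reachable from c2: {c2}.
Only in c4's history (ahead): {c10, c12, c13, c14, c4, c6, c8, c9} — 8.
Only in c2's history (behind): {} — 0.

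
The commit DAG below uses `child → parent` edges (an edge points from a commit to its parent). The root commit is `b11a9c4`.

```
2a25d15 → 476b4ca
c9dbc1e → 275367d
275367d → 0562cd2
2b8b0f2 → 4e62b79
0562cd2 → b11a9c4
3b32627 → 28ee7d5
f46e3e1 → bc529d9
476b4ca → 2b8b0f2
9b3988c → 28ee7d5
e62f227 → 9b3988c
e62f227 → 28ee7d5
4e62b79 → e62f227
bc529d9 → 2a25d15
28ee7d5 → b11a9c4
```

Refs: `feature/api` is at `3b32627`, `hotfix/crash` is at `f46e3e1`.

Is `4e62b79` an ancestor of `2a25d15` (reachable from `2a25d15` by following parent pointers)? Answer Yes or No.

Ancestors of 2a25d15 (commits reachable by following parents): {28ee7d5, 2a25d15, 2b8b0f2, 476b4ca, 4e62b79, 9b3988c, b11a9c4, e62f227}.
4e62b79 is in that set, so it is an ancestor of 2a25d15.

Yes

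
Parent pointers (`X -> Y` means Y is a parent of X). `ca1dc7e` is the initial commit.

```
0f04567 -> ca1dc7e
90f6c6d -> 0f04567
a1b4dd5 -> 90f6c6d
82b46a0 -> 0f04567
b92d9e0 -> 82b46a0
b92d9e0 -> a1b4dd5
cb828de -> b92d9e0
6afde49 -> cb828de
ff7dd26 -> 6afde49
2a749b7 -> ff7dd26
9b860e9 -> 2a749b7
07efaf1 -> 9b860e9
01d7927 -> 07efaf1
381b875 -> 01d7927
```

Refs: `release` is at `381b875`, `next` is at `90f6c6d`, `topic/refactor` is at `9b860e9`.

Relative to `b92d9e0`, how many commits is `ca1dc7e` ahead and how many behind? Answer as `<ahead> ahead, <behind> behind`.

0 ahead, 5 behind

Reachable from ca1dc7e: {ca1dc7e}.
Reachable from b92d9e0: {0f04567, 82b46a0, 90f6c6d, a1b4dd5, b92d9e0, ca1dc7e}.
Only in ca1dc7e's history (ahead): {} — 0.
Only in b92d9e0's history (behind): {0f04567, 82b46a0, 90f6c6d, a1b4dd5, b92d9e0} — 5.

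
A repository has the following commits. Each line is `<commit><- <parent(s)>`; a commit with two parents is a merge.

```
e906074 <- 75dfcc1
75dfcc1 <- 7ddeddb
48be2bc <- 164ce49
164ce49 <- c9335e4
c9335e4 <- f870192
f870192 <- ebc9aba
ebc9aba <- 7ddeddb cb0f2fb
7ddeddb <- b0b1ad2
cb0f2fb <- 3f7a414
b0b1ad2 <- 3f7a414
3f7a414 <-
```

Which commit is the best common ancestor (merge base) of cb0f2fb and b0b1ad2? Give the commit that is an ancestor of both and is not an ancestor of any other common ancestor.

Ancestors of cb0f2fb: {3f7a414, cb0f2fb}.
Ancestors of b0b1ad2: {3f7a414, b0b1ad2}.
Common ancestors: {3f7a414}.
The only common ancestor is 3f7a414, so it is the merge base.

3f7a414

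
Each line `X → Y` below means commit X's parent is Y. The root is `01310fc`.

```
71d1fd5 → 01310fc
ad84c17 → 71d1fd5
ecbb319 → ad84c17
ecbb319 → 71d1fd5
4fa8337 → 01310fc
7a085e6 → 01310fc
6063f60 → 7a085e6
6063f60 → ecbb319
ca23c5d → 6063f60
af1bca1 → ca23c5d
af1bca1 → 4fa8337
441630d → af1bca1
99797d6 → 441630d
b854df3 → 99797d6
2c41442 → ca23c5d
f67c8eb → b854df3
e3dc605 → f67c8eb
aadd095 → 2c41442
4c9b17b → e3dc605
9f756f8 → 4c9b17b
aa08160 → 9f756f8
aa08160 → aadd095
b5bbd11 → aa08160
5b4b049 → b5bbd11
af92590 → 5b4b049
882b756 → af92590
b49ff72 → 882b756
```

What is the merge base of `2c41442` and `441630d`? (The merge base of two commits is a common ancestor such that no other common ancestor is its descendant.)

ca23c5d

Ancestors of 2c41442: {01310fc, 2c41442, 6063f60, 71d1fd5, 7a085e6, ad84c17, ca23c5d, ecbb319}.
Ancestors of 441630d: {01310fc, 441630d, 4fa8337, 6063f60, 71d1fd5, 7a085e6, ad84c17, af1bca1, ca23c5d, ecbb319}.
Common ancestors: {01310fc, 6063f60, 71d1fd5, 7a085e6, ad84c17, ca23c5d, ecbb319}.
Among these, ca23c5d is not an ancestor of any other common ancestor — it is the merge base.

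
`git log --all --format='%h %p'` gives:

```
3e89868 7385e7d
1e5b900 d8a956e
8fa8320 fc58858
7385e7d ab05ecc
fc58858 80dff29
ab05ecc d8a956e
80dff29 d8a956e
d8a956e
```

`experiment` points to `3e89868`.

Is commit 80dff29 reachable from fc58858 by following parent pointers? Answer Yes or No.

Yes

Ancestors of fc58858 (commits reachable by following parents): {80dff29, d8a956e, fc58858}.
80dff29 is in that set, so it is an ancestor of fc58858.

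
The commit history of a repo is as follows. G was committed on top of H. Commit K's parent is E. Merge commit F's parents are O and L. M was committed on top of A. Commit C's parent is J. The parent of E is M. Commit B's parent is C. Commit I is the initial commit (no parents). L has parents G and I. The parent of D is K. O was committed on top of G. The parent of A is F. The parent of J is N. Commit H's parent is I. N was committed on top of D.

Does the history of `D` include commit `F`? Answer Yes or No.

Ancestors of D (commits reachable by following parents): {A, D, E, F, G, H, I, K, L, M, O}.
F is in that set, so it is an ancestor of D.

Yes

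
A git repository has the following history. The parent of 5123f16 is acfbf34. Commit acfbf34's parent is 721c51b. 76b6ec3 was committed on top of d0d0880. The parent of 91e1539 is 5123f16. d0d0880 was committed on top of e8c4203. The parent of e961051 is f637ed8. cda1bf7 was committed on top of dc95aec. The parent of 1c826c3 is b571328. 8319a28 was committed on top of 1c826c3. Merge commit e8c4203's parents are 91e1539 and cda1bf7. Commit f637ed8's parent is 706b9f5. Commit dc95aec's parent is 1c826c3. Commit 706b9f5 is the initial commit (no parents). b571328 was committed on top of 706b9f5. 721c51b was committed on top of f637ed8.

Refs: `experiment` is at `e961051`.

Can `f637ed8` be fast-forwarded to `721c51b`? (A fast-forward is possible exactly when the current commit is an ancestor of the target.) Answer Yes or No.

A fast-forward from f637ed8 to 721c51b is possible iff f637ed8 is an ancestor of 721c51b.
Ancestors of 721c51b: {706b9f5, 721c51b, f637ed8}.
f637ed8 is among them, so fast-forward is possible.

Yes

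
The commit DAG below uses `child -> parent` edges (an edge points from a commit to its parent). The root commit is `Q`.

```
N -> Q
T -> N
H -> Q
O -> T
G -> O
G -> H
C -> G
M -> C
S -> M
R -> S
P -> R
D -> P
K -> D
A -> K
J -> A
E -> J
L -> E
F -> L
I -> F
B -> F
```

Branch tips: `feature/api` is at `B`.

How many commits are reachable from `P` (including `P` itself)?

Walking parent pointers from P: reachable set = {C, G, H, M, N, O, P, Q, R, S, T}.
That is 11 commits.

11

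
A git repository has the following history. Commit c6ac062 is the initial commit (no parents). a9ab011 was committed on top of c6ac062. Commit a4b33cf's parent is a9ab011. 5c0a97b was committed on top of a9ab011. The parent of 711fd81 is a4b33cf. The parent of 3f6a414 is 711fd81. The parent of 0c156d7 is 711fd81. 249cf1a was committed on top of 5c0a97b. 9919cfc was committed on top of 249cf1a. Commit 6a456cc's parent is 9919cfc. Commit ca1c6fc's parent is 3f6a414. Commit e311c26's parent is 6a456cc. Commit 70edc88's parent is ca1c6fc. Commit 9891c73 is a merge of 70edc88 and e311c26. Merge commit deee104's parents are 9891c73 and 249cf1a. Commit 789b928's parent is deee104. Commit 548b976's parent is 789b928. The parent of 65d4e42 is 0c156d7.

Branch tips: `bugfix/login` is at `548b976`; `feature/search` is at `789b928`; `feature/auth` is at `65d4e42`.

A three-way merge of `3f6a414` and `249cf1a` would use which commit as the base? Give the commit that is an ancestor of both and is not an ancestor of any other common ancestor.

a9ab011

Ancestors of 3f6a414: {3f6a414, 711fd81, a4b33cf, a9ab011, c6ac062}.
Ancestors of 249cf1a: {249cf1a, 5c0a97b, a9ab011, c6ac062}.
Common ancestors: {a9ab011, c6ac062}.
Among these, a9ab011 is not an ancestor of any other common ancestor — it is the merge base.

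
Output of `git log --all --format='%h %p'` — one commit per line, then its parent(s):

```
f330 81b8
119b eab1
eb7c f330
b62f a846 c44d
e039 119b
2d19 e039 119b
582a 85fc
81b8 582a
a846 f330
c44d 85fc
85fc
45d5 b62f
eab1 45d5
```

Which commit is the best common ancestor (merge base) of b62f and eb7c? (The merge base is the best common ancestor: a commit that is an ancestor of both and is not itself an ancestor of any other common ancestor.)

f330

Ancestors of b62f: {582a, 81b8, 85fc, a846, b62f, c44d, f330}.
Ancestors of eb7c: {582a, 81b8, 85fc, eb7c, f330}.
Common ancestors: {582a, 81b8, 85fc, f330}.
Among these, f330 is not an ancestor of any other common ancestor — it is the merge base.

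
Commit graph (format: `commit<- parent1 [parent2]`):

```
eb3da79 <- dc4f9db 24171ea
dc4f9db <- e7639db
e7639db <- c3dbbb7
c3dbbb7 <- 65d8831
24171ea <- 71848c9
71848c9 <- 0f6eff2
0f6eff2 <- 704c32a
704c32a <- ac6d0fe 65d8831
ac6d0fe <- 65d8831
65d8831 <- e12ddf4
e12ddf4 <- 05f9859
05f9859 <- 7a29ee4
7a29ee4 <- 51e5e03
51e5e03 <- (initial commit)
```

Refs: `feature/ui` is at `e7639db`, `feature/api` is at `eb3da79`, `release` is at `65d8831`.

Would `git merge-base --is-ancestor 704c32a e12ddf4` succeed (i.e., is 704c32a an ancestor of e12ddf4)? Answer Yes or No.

Ancestors of e12ddf4: {05f9859, 51e5e03, 7a29ee4, e12ddf4}.
704c32a is not in that set, so it is not an ancestor of e12ddf4.

No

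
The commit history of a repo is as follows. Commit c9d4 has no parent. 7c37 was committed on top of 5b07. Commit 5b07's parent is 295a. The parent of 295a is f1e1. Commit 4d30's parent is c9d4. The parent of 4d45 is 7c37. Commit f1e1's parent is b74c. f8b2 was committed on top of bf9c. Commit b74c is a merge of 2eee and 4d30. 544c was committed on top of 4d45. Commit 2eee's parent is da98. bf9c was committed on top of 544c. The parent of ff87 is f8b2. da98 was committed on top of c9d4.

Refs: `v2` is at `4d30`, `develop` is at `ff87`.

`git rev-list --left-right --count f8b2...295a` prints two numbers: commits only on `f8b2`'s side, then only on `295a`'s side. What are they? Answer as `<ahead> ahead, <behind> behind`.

Reachable from f8b2: {295a, 2eee, 4d30, 4d45, 544c, 5b07, 7c37, b74c, bf9c, c9d4, da98, f1e1, f8b2}.
Reachable from 295a: {295a, 2eee, 4d30, b74c, c9d4, da98, f1e1}.
Only in f8b2's history (ahead): {4d45, 544c, 5b07, 7c37, bf9c, f8b2} — 6.
Only in 295a's history (behind): {} — 0.

6 ahead, 0 behind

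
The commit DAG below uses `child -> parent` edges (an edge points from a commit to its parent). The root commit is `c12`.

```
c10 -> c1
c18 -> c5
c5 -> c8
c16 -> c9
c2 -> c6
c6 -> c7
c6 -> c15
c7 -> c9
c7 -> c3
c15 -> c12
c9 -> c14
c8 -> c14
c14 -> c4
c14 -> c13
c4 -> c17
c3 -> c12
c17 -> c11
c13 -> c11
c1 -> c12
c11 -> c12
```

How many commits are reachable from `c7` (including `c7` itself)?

9

Walking parent pointers from c7: reachable set = {c11, c12, c13, c14, c17, c3, c4, c7, c9}.
That is 9 commits.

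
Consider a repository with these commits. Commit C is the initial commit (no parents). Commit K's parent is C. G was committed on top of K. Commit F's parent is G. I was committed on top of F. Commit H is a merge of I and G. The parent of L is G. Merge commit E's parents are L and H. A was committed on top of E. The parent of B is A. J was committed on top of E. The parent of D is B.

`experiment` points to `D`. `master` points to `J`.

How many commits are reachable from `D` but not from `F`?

7

Reachable from D: {A, B, C, D, E, F, G, H, I, K, L}.
Reachable from F: {C, F, G, K}.
In D's history but not F's: {A, B, D, E, H, I, L} — 7 commits.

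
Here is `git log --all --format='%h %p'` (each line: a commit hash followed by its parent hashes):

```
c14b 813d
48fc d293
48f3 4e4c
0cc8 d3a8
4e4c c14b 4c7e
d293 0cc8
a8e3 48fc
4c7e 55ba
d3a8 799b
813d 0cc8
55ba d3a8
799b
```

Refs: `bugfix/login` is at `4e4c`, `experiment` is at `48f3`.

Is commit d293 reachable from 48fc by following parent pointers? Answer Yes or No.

Yes

Ancestors of 48fc (commits reachable by following parents): {0cc8, 48fc, 799b, d293, d3a8}.
d293 is in that set, so it is an ancestor of 48fc.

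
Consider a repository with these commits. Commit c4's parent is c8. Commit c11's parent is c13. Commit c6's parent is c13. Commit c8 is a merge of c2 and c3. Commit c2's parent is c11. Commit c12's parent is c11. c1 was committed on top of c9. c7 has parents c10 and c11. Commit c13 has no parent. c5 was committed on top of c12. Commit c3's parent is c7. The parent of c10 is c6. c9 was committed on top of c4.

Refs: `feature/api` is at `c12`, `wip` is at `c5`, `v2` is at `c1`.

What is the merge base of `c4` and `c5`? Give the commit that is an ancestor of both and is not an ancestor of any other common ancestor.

Ancestors of c4: {c10, c11, c13, c2, c3, c4, c6, c7, c8}.
Ancestors of c5: {c11, c12, c13, c5}.
Common ancestors: {c11, c13}.
Among these, c11 is not an ancestor of any other common ancestor — it is the merge base.

c11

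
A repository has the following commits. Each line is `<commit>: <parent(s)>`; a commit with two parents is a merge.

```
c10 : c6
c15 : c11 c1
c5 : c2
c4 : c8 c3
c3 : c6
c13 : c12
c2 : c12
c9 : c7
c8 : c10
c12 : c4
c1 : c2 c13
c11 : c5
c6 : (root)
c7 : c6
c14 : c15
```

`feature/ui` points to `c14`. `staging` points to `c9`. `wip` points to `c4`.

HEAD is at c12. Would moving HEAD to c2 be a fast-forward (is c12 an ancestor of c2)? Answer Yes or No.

Yes

A fast-forward from c12 to c2 is possible iff c12 is an ancestor of c2.
Ancestors of c2: {c10, c12, c2, c3, c4, c6, c8}.
c12 is among them, so fast-forward is possible.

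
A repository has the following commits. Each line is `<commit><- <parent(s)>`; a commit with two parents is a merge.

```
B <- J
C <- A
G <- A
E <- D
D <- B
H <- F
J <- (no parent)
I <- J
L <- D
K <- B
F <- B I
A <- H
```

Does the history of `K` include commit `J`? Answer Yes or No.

Yes

Ancestors of K (commits reachable by following parents): {B, J, K}.
J is in that set, so it is an ancestor of K.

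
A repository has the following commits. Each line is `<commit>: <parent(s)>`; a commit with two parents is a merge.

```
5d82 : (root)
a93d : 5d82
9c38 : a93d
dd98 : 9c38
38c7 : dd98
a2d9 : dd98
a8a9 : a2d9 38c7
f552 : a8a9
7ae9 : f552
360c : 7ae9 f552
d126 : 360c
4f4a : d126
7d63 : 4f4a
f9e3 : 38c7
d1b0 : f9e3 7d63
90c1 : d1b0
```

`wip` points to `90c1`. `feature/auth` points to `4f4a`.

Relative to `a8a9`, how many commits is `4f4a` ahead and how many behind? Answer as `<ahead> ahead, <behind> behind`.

Reachable from 4f4a: {360c, 38c7, 4f4a, 5d82, 7ae9, 9c38, a2d9, a8a9, a93d, d126, dd98, f552}.
Reachable from a8a9: {38c7, 5d82, 9c38, a2d9, a8a9, a93d, dd98}.
Only in 4f4a's history (ahead): {360c, 4f4a, 7ae9, d126, f552} — 5.
Only in a8a9's history (behind): {} — 0.

5 ahead, 0 behind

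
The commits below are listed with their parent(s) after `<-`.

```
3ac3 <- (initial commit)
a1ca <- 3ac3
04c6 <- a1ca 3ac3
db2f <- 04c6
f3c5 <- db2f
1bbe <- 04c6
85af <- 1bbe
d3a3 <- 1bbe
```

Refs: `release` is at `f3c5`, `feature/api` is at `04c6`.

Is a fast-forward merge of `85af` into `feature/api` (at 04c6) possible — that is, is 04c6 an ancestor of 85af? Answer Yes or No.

A fast-forward from 04c6 to 85af is possible iff 04c6 is an ancestor of 85af.
Ancestors of 85af: {04c6, 1bbe, 3ac3, 85af, a1ca}.
04c6 is among them, so fast-forward is possible.

Yes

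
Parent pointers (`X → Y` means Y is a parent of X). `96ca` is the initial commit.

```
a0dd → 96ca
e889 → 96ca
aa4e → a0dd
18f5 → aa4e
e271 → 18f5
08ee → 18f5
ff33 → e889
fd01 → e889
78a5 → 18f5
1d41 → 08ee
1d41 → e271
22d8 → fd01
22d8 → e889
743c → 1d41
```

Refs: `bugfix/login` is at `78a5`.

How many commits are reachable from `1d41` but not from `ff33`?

6

Reachable from 1d41: {08ee, 18f5, 1d41, 96ca, a0dd, aa4e, e271}.
Reachable from ff33: {96ca, e889, ff33}.
In 1d41's history but not ff33's: {08ee, 18f5, 1d41, a0dd, aa4e, e271} — 6 commits.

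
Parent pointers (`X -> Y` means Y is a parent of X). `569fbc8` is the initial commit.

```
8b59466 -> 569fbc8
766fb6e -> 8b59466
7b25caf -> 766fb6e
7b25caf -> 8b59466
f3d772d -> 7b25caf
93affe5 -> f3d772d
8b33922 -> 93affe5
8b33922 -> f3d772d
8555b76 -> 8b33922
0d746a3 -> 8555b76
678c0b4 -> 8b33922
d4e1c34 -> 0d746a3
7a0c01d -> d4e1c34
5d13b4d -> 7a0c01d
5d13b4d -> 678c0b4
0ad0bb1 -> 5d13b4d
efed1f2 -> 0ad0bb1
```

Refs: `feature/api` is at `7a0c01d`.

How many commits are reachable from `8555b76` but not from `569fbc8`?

Reachable from 8555b76: {569fbc8, 766fb6e, 7b25caf, 8555b76, 8b33922, 8b59466, 93affe5, f3d772d}.
Reachable from 569fbc8: {569fbc8}.
In 8555b76's history but not 569fbc8's: {766fb6e, 7b25caf, 8555b76, 8b33922, 8b59466, 93affe5, f3d772d} — 7 commits.

7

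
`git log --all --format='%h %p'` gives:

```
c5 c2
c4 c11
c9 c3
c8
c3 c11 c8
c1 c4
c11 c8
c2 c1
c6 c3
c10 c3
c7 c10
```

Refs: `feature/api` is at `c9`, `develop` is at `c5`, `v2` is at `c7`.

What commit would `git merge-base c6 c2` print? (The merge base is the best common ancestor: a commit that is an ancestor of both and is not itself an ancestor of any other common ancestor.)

c11

Ancestors of c6: {c11, c3, c6, c8}.
Ancestors of c2: {c1, c11, c2, c4, c8}.
Common ancestors: {c11, c8}.
Among these, c11 is not an ancestor of any other common ancestor — it is the merge base.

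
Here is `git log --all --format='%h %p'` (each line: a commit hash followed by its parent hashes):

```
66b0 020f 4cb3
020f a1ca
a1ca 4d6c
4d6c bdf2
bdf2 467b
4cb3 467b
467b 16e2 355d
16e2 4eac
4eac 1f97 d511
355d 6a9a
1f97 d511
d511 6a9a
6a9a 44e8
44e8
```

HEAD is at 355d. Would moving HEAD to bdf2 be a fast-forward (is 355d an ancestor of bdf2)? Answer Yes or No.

Yes

A fast-forward from 355d to bdf2 is possible iff 355d is an ancestor of bdf2.
Ancestors of bdf2: {16e2, 1f97, 355d, 44e8, 467b, 4eac, 6a9a, bdf2, d511}.
355d is among them, so fast-forward is possible.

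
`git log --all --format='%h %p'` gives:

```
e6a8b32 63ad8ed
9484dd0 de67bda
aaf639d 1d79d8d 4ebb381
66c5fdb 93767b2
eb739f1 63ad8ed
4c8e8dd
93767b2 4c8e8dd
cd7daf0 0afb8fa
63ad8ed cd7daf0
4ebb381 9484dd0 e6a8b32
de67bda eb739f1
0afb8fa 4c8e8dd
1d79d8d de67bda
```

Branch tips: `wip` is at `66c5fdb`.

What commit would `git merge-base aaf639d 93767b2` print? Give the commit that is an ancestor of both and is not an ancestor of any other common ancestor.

4c8e8dd

Ancestors of aaf639d: {0afb8fa, 1d79d8d, 4c8e8dd, 4ebb381, 63ad8ed, 9484dd0, aaf639d, cd7daf0, de67bda, e6a8b32, eb739f1}.
Ancestors of 93767b2: {4c8e8dd, 93767b2}.
Common ancestors: {4c8e8dd}.
The only common ancestor is 4c8e8dd, so it is the merge base.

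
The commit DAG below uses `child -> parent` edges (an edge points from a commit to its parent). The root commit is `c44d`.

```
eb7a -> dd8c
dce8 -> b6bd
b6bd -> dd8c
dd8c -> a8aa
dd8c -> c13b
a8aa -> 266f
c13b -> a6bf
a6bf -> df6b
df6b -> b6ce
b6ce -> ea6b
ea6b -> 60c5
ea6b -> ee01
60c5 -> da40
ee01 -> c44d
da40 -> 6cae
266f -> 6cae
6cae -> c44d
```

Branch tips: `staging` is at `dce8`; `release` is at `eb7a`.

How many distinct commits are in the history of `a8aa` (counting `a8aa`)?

4

Walking parent pointers from a8aa: reachable set = {266f, 6cae, a8aa, c44d}.
That is 4 commits.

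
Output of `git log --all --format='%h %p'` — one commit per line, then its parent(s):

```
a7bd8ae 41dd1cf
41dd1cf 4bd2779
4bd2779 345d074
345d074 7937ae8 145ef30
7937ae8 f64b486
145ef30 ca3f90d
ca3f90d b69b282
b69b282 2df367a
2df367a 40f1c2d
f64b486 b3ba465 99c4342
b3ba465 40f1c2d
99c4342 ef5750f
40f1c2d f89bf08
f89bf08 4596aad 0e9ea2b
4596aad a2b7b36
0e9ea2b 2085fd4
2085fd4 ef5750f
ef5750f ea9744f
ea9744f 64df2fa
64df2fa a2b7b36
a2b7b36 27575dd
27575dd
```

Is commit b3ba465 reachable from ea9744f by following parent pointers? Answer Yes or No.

Ancestors of ea9744f: {27575dd, 64df2fa, a2b7b36, ea9744f}.
b3ba465 is not in that set, so it is not an ancestor of ea9744f.

No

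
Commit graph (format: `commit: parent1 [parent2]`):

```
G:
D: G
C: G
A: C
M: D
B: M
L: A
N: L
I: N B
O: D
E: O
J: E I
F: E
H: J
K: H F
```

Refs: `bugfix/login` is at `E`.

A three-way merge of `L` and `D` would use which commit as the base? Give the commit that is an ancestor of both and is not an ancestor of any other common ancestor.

Ancestors of L: {A, C, G, L}.
Ancestors of D: {D, G}.
Common ancestors: {G}.
The only common ancestor is G, so it is the merge base.

G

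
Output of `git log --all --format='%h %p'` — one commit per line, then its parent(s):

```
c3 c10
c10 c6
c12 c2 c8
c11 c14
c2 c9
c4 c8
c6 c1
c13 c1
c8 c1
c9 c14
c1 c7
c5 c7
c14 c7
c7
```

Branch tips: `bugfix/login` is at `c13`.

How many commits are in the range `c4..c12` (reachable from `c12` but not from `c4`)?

4

Reachable from c12: {c1, c12, c14, c2, c7, c8, c9}.
Reachable from c4: {c1, c4, c7, c8}.
In c12's history but not c4's: {c12, c14, c2, c9} — 4 commits.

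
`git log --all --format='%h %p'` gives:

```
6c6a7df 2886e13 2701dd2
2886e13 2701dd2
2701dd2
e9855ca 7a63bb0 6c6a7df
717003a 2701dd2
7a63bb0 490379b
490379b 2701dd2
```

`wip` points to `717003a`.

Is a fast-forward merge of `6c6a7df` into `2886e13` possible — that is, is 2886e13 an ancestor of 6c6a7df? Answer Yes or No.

Yes

A fast-forward from 2886e13 to 6c6a7df is possible iff 2886e13 is an ancestor of 6c6a7df.
Ancestors of 6c6a7df: {2701dd2, 2886e13, 6c6a7df}.
2886e13 is among them, so fast-forward is possible.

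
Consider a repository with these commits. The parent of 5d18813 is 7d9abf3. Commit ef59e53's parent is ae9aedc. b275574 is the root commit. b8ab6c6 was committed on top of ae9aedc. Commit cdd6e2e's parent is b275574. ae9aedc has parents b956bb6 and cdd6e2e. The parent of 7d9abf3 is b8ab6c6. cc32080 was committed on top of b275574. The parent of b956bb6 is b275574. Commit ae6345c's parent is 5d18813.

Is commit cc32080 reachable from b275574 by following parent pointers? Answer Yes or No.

Ancestors of b275574: {b275574}.
cc32080 is not in that set, so it is not an ancestor of b275574.

No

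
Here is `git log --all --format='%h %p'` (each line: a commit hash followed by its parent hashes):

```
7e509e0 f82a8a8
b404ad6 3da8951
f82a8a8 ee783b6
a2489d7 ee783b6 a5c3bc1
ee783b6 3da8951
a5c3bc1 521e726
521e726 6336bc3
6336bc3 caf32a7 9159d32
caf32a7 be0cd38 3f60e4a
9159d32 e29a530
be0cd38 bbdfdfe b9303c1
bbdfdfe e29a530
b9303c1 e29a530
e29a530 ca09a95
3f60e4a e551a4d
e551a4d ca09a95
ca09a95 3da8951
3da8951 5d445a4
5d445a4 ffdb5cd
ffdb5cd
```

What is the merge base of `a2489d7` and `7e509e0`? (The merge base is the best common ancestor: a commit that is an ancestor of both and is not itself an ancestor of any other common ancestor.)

ee783b6

Ancestors of a2489d7: {3da8951, 3f60e4a, 521e726, 5d445a4, 6336bc3, 9159d32, a2489d7, a5c3bc1, b9303c1, bbdfdfe, be0cd38, ca09a95, caf32a7, e29a530, e551a4d, ee783b6, ffdb5cd}.
Ancestors of 7e509e0: {3da8951, 5d445a4, 7e509e0, ee783b6, f82a8a8, ffdb5cd}.
Common ancestors: {3da8951, 5d445a4, ee783b6, ffdb5cd}.
Among these, ee783b6 is not an ancestor of any other common ancestor — it is the merge base.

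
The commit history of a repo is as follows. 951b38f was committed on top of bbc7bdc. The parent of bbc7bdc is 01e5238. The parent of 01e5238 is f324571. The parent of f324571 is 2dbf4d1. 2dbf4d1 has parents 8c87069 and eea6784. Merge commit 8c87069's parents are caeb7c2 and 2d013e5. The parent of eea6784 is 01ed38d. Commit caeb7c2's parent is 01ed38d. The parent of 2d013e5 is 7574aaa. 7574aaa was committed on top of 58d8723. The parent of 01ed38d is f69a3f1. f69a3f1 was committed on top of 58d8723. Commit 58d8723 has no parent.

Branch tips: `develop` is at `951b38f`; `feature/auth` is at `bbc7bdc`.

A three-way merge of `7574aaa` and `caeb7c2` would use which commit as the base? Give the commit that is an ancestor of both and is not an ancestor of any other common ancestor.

Ancestors of 7574aaa: {58d8723, 7574aaa}.
Ancestors of caeb7c2: {01ed38d, 58d8723, caeb7c2, f69a3f1}.
Common ancestors: {58d8723}.
The only common ancestor is 58d8723, so it is the merge base.

58d8723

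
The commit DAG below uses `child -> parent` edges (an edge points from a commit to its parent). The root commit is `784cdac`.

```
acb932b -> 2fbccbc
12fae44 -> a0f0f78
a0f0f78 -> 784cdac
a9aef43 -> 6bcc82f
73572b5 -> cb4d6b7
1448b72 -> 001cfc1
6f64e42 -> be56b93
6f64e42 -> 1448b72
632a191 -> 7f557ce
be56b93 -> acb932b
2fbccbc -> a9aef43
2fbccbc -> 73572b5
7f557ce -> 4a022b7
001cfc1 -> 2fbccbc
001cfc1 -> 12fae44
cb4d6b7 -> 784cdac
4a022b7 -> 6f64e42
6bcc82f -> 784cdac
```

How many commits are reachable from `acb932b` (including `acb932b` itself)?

7

Walking parent pointers from acb932b: reachable set = {2fbccbc, 6bcc82f, 73572b5, 784cdac, a9aef43, acb932b, cb4d6b7}.
That is 7 commits.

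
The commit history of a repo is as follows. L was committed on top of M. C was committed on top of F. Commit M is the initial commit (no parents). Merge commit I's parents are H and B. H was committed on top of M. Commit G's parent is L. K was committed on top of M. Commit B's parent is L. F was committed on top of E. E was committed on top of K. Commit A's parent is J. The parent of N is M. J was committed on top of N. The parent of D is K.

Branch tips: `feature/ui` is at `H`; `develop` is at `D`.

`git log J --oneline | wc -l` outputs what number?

3

Walking parent pointers from J: reachable set = {J, M, N}.
That is 3 commits.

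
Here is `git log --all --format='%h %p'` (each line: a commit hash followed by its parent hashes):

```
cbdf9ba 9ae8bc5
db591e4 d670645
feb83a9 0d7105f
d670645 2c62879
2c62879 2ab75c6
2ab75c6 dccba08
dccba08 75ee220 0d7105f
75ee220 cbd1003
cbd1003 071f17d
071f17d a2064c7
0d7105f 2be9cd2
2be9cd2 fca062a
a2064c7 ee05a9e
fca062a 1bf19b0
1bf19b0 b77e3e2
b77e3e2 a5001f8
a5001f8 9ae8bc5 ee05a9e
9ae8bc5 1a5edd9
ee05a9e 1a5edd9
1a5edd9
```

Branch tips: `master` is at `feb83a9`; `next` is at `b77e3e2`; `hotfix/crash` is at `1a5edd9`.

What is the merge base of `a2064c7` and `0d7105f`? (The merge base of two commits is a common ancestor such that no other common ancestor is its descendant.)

Ancestors of a2064c7: {1a5edd9, a2064c7, ee05a9e}.
Ancestors of 0d7105f: {0d7105f, 1a5edd9, 1bf19b0, 2be9cd2, 9ae8bc5, a5001f8, b77e3e2, ee05a9e, fca062a}.
Common ancestors: {1a5edd9, ee05a9e}.
Among these, ee05a9e is not an ancestor of any other common ancestor — it is the merge base.

ee05a9e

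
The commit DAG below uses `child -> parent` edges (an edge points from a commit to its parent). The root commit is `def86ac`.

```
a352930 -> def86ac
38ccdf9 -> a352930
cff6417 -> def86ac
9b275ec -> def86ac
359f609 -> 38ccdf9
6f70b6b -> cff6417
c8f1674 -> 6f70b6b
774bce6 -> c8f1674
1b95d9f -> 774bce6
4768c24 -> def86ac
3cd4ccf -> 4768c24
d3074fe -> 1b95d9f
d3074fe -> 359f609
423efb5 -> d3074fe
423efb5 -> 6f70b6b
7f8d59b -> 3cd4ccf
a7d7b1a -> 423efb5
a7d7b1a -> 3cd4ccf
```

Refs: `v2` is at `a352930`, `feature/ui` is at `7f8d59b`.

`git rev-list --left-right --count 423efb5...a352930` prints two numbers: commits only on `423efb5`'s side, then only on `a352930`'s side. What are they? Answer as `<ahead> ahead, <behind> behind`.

Reachable from 423efb5: {1b95d9f, 359f609, 38ccdf9, 423efb5, 6f70b6b, 774bce6, a352930, c8f1674, cff6417, d3074fe, def86ac}.
Reachable from a352930: {a352930, def86ac}.
Only in 423efb5's history (ahead): {1b95d9f, 359f609, 38ccdf9, 423efb5, 6f70b6b, 774bce6, c8f1674, cff6417, d3074fe} — 9.
Only in a352930's history (behind): {} — 0.

9 ahead, 0 behind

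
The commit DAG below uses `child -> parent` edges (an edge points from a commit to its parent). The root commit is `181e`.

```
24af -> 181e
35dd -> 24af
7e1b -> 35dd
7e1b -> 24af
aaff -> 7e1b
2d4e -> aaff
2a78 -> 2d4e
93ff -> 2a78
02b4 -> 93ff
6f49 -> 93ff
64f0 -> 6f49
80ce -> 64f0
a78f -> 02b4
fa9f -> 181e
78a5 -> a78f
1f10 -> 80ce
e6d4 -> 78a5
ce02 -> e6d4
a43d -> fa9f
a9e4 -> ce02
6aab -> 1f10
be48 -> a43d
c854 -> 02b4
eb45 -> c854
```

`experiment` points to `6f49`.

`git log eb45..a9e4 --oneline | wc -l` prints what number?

5

Reachable from a9e4: {02b4, 181e, 24af, 2a78, 2d4e, 35dd, 78a5, 7e1b, 93ff, a78f, a9e4, aaff, ce02, e6d4}.
Reachable from eb45: {02b4, 181e, 24af, 2a78, 2d4e, 35dd, 7e1b, 93ff, aaff, c854, eb45}.
In a9e4's history but not eb45's: {78a5, a78f, a9e4, ce02, e6d4} — 5 commits.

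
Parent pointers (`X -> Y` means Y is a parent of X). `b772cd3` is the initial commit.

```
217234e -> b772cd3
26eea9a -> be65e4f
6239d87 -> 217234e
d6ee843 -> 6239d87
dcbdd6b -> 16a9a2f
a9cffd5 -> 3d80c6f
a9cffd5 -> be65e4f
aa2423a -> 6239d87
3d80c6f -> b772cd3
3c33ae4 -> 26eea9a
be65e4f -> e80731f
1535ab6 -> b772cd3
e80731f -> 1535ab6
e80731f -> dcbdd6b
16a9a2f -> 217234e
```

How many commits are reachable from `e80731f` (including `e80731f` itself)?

Walking parent pointers from e80731f: reachable set = {1535ab6, 16a9a2f, 217234e, b772cd3, dcbdd6b, e80731f}.
That is 6 commits.

6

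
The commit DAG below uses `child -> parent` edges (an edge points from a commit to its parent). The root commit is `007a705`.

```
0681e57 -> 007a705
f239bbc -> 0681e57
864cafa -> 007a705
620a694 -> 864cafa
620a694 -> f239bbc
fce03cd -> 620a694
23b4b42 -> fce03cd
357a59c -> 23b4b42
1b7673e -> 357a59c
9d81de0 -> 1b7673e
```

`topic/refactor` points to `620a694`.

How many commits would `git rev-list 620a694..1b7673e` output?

4

Reachable from 1b7673e: {007a705, 0681e57, 1b7673e, 23b4b42, 357a59c, 620a694, 864cafa, f239bbc, fce03cd}.
Reachable from 620a694: {007a705, 0681e57, 620a694, 864cafa, f239bbc}.
In 1b7673e's history but not 620a694's: {1b7673e, 23b4b42, 357a59c, fce03cd} — 4 commits.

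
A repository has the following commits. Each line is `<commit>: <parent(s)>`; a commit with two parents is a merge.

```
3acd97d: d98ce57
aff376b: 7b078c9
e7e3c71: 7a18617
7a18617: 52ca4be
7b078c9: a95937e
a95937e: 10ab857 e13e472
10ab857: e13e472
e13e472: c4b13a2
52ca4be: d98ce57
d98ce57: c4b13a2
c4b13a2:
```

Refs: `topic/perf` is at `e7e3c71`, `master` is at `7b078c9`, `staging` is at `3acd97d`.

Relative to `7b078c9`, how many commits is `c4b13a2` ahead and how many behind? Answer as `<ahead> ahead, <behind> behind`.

Reachable from c4b13a2: {c4b13a2}.
Reachable from 7b078c9: {10ab857, 7b078c9, a95937e, c4b13a2, e13e472}.
Only in c4b13a2's history (ahead): {} — 0.
Only in 7b078c9's history (behind): {10ab857, 7b078c9, a95937e, e13e472} — 4.

0 ahead, 4 behind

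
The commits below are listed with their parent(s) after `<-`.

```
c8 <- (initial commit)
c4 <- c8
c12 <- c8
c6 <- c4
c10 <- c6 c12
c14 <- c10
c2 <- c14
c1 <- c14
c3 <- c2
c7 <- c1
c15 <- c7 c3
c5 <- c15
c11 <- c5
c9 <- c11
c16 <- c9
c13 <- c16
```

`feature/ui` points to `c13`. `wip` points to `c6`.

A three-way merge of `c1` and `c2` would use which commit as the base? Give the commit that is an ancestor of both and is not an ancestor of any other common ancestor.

Ancestors of c1: {c1, c10, c12, c14, c4, c6, c8}.
Ancestors of c2: {c10, c12, c14, c2, c4, c6, c8}.
Common ancestors: {c10, c12, c14, c4, c6, c8}.
Among these, c14 is not an ancestor of any other common ancestor — it is the merge base.

c14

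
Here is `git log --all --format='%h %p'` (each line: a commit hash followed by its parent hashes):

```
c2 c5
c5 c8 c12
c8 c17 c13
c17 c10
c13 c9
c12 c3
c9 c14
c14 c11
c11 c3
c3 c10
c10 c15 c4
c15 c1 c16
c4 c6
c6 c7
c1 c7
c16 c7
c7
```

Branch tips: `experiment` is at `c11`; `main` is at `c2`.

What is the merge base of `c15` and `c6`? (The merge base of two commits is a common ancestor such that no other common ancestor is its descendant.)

c7

Ancestors of c15: {c1, c15, c16, c7}.
Ancestors of c6: {c6, c7}.
Common ancestors: {c7}.
The only common ancestor is c7, so it is the merge base.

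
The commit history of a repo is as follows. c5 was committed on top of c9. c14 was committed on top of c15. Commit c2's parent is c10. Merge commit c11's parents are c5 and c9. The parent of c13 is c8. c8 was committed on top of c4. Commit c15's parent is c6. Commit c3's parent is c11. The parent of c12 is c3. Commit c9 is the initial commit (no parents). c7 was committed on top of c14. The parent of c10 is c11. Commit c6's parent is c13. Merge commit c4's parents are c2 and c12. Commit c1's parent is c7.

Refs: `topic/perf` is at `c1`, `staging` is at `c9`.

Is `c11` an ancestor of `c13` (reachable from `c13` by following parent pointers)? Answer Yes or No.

Ancestors of c13 (commits reachable by following parents): {c10, c11, c12, c13, c2, c3, c4, c5, c8, c9}.
c11 is in that set, so it is an ancestor of c13.

Yes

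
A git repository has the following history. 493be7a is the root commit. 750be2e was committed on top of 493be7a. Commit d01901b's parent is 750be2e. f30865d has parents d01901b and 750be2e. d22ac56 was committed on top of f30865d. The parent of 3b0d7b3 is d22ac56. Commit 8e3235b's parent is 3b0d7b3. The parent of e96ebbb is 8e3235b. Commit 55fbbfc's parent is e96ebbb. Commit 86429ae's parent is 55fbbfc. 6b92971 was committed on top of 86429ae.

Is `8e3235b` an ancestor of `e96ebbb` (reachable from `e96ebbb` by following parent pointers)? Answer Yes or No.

Ancestors of e96ebbb (commits reachable by following parents): {3b0d7b3, 493be7a, 750be2e, 8e3235b, d01901b, d22ac56, e96ebbb, f30865d}.
8e3235b is in that set, so it is an ancestor of e96ebbb.

Yes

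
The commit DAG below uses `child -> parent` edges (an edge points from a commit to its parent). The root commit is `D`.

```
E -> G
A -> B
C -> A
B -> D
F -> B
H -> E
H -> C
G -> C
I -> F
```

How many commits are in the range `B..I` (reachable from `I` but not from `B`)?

Reachable from I: {B, D, F, I}.
Reachable from B: {B, D}.
In I's history but not B's: {F, I} — 2 commits.

2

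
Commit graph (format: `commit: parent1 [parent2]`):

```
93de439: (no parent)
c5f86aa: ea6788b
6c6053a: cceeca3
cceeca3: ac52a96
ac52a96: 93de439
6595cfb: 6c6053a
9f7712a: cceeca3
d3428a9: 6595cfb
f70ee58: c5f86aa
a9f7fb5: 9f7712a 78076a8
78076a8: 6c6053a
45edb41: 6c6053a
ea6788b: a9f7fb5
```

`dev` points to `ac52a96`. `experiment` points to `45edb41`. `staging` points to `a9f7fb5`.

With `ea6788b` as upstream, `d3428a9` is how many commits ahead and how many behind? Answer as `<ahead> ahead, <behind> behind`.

2 ahead, 4 behind

Reachable from d3428a9: {6595cfb, 6c6053a, 93de439, ac52a96, cceeca3, d3428a9}.
Reachable from ea6788b: {6c6053a, 78076a8, 93de439, 9f7712a, a9f7fb5, ac52a96, cceeca3, ea6788b}.
Only in d3428a9's history (ahead): {6595cfb, d3428a9} — 2.
Only in ea6788b's history (behind): {78076a8, 9f7712a, a9f7fb5, ea6788b} — 4.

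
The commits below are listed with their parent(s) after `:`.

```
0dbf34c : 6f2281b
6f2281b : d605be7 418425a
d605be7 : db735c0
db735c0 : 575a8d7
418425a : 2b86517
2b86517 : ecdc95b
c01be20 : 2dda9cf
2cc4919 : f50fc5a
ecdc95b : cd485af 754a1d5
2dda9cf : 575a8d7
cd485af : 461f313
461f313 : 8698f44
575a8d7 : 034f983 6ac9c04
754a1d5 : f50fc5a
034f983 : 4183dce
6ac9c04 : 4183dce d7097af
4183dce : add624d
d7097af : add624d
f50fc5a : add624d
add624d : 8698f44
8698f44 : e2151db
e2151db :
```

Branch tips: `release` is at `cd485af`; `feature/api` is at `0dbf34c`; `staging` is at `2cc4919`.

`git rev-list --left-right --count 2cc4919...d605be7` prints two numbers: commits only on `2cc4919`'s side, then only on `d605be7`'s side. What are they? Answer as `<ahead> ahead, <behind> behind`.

2 ahead, 7 behind

Reachable from 2cc4919: {2cc4919, 8698f44, add624d, e2151db, f50fc5a}.
Reachable from d605be7: {034f983, 4183dce, 575a8d7, 6ac9c04, 8698f44, add624d, d605be7, d7097af, db735c0, e2151db}.
Only in 2cc4919's history (ahead): {2cc4919, f50fc5a} — 2.
Only in d605be7's history (behind): {034f983, 4183dce, 575a8d7, 6ac9c04, d605be7, d7097af, db735c0} — 7.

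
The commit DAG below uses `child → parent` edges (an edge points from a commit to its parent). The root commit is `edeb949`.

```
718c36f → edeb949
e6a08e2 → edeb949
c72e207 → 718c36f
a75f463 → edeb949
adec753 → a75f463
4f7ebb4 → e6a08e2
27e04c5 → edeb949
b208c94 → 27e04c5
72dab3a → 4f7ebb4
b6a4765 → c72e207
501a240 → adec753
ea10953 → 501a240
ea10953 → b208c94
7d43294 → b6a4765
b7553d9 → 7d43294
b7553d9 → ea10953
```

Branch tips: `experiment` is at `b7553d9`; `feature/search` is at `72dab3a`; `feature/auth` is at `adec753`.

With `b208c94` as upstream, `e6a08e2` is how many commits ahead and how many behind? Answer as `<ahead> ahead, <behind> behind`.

1 ahead, 2 behind

Reachable from e6a08e2: {e6a08e2, edeb949}.
Reachable from b208c94: {27e04c5, b208c94, edeb949}.
Only in e6a08e2's history (ahead): {e6a08e2} — 1.
Only in b208c94's history (behind): {27e04c5, b208c94} — 2.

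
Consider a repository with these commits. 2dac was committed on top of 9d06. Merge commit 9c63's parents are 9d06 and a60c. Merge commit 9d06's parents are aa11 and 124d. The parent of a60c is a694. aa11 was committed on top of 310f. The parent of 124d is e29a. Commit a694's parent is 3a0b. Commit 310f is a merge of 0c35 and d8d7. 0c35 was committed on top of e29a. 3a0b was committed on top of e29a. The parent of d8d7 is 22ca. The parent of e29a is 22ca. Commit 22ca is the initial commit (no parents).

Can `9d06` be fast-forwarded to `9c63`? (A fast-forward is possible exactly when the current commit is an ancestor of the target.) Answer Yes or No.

Yes

A fast-forward from 9d06 to 9c63 is possible iff 9d06 is an ancestor of 9c63.
Ancestors of 9c63: {0c35, 124d, 22ca, 310f, 3a0b, 9c63, 9d06, a60c, a694, aa11, d8d7, e29a}.
9d06 is among them, so fast-forward is possible.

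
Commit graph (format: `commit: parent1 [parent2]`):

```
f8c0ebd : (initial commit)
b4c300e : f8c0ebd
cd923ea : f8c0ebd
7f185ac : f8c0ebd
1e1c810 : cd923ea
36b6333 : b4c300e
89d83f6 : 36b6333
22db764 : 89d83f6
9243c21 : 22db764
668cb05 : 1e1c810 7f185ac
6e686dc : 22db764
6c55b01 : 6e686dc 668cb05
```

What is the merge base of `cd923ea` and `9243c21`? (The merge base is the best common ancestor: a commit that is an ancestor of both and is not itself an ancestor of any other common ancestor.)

Ancestors of cd923ea: {cd923ea, f8c0ebd}.
Ancestors of 9243c21: {22db764, 36b6333, 89d83f6, 9243c21, b4c300e, f8c0ebd}.
Common ancestors: {f8c0ebd}.
The only common ancestor is f8c0ebd, so it is the merge base.

f8c0ebd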